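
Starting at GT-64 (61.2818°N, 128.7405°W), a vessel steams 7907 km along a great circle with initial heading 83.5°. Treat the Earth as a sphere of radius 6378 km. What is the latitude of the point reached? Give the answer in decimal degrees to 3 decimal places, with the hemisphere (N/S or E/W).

19.664°N

δ = d/R = 7907/6378 = 1.239730 rad
φ₂ = arcsin(sin φ₁ cos δ + cos φ₁ sin δ cos θ)
   = arcsin(0.87699·0.32505 + 0.48050·0.94570·0.11320) = 19.66430°
λ₂ = λ₁ + atan2(sin θ sin δ cos φ₁, cos δ − sin φ₁ sin φ₂) = -42.53390°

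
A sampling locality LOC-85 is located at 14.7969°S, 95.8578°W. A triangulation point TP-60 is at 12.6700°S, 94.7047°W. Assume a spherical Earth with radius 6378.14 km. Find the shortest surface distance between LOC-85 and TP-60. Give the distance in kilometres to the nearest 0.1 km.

Δφ = 2.1269°,  Δλ = 1.1531°
a = sin²(Δφ/2) + cos φ₁ cos φ₂ sin²(Δλ/2) = 0.000440
c = 2·arcsin(√a) = 0.041954 rad = 2.4038°
d = R·c = 6378.14 × 0.041954 = 267.6 km

267.6 km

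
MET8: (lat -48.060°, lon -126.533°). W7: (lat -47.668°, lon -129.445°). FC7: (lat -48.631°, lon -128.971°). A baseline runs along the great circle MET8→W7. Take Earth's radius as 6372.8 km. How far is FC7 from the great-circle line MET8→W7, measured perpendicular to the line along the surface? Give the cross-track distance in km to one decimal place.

97.2 km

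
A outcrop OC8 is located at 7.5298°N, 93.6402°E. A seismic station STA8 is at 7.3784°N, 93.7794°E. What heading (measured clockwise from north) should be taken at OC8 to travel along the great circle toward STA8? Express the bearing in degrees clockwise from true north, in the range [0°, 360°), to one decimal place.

137.6°

Δλ = 0.1392°
y = sin Δλ · cos φ₂ = 0.002409
x = cos φ₁ sin φ₂ − sin φ₁ cos φ₂ cos Δλ = -0.002642
θ = atan2(y, x) = 137.6371° → 137.6371° (mod 360°)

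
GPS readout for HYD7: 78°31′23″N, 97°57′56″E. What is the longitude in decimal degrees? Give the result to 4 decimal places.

97.9656°E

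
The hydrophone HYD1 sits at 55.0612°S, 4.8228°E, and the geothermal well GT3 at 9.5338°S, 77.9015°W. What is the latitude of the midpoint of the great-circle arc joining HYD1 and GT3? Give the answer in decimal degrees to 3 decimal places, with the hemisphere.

39.356°S

Bx = cos φ₂ cos Δλ = 0.124895,  By = cos φ₂ sin Δλ = -0.978248
φₘ = atan2(sin φ₁ + sin φ₂, √((cos φ₁ + Bx)² + By²)) = -39.35636°
λₘ = λ₁ + atan2(By, cos φ₁ + Bx) = -49.68424°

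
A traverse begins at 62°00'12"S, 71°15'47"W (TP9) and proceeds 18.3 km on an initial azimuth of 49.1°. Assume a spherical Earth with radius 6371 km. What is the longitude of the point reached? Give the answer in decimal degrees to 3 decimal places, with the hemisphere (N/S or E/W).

70.999°W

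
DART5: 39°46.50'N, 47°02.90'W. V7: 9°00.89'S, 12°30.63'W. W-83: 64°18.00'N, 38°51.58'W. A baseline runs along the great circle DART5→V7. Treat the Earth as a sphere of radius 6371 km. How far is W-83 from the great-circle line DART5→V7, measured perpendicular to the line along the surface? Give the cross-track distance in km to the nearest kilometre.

2085 km

DART5: φ = +39.77500°, λ = -47.04833°
V7: φ = -9.01483°, λ = -12.51050°
W-83: φ = +64.30000°, λ = -38.85967°
δ₁₃ = central angle DART5→W-83 = 0.436156 rad  (haversine)
θ₁₃ = bearing DART5→W-83 = 8.407°,  θ₁₂ = bearing DART5→V7 = 138.858°
dₓₜ = R·arcsin(sin δ₁₃ · sin(θ₁₃ − θ₁₂)) = 6371·arcsin(0.42246·sin(-130.451°)) = -2085.150 km
|dₓₜ| = 2085.150 km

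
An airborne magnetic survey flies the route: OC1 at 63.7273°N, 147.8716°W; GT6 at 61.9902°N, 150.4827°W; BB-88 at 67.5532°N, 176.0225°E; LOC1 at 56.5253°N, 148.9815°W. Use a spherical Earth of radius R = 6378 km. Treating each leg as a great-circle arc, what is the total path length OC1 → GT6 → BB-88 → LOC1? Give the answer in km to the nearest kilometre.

OC1→GT6: c = 0.036755 rad, d = 234.42 km
GT6→BB-88: c = 0.263391 rad, d = 1679.91 km
BB-88→LOC1: c = 0.337892 rad, d = 2155.08 km
Total = 234.42 + 1679.91 + 2155.08 = 4069.41 km

4069 km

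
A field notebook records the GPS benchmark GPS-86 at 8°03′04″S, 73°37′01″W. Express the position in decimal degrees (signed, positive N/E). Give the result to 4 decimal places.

-8.0511°, -73.6169°

lat: 8.0511° S → -8.0511°
lon: 73.6169° W → -73.6169°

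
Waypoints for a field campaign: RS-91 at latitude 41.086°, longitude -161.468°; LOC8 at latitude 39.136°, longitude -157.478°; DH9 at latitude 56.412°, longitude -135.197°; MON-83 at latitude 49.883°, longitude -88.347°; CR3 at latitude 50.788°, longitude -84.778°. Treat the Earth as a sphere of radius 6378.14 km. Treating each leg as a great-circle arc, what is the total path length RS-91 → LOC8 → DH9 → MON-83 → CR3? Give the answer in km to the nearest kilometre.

6343 km

RS-91→LOC8: c = 0.063195 rad, d = 403.06 km
LOC8→DH9: c = 0.395390 rad, d = 2521.85 km
DH9→MON-83: c = 0.493164 rad, d = 3145.47 km
MON-83→CR3: c = 0.042777 rad, d = 272.84 km
Total = 403.06 + 2521.85 + 3145.47 + 272.84 = 6343.22 km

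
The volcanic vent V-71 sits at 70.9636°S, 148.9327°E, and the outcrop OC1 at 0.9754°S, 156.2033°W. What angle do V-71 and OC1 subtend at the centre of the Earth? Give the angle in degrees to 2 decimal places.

78.24°

Δφ = 69.9882°,  Δλ = 54.8640°
a = sin²(Δφ/2) + cos φ₁ cos φ₂ sin²(Δλ/2) = 0.398109
c = 2·arcsin(√a) = 1.365578 rad = 78.2418°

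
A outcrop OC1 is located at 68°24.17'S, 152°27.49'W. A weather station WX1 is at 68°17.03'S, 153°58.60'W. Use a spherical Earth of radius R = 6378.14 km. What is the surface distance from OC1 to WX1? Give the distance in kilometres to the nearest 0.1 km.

OC1: φ = -68.40283°, λ = -152.45817°
WX1: φ = -68.28383°, λ = -153.97667°
Δφ = 0.1190°,  Δλ = -1.5185°
a = sin²(Δφ/2) + cos φ₁ cos φ₂ sin²(Δλ/2) = 0.000025
c = 2·arcsin(√a) = 0.009999 rad = 0.5729°
d = R·c = 6378.14 × 0.009999 = 63.8 km

63.8 km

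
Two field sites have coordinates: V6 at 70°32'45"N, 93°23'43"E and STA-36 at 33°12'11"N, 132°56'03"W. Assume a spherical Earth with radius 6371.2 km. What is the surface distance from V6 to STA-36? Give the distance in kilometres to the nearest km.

7906 km

V6: φ = +70.54583°, λ = +93.39528°
STA-36: φ = +33.20306°, λ = -132.93417°
Δφ = -37.3428°,  Δλ = 133.6706°
a = sin²(Δφ/2) + cos φ₁ cos φ₂ sin²(Δλ/2) = 0.338043
c = 2·arcsin(√a) = 1.240932 rad = 71.1002°
d = R·c = 6371.2 × 1.240932 = 7906.2 km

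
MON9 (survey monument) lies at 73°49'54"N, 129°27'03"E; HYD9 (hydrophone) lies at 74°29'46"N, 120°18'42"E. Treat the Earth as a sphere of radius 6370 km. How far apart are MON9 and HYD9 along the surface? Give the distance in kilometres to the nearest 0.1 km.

MON9: φ = +73.83167°, λ = +129.45083°
HYD9: φ = +74.49611°, λ = +120.31167°
Δφ = 0.6644°,  Δλ = -9.1392°
a = sin²(Δφ/2) + cos φ₁ cos φ₂ sin²(Δλ/2) = 0.000506
c = 2·arcsin(√a) = 0.044996 rad = 2.5781°
d = R·c = 6370 × 0.044996 = 286.6 km

286.6 km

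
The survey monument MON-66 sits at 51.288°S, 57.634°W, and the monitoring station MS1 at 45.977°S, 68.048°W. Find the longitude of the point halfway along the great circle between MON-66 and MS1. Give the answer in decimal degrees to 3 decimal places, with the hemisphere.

Bx = cos φ₂ cos Δλ = 0.683499,  By = cos φ₂ sin Δλ = -0.125618
φₘ = atan2(sin φ₁ + sin φ₂, √((cos φ₁ + Bx)² + By²)) = -48.74966°
λₘ = λ₁ + atan2(By, cos φ₁ + Bx) = -63.11600°

63.116°W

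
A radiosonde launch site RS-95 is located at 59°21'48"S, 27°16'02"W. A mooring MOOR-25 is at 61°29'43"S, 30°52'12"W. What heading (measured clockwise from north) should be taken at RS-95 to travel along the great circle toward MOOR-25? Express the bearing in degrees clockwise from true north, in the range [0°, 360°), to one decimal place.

RS-95: φ = -59.36333°, λ = -27.26722°
MOOR-25: φ = -61.49528°, λ = -30.87000°
Δλ = -3.6028°
y = sin Δλ · cos φ₂ = -0.029989
x = cos φ₁ sin φ₂ − sin φ₁ cos φ₂ cos Δλ = -0.038012
θ = atan2(y, x) = -141.7294° → 218.2706° (mod 360°)

218.3°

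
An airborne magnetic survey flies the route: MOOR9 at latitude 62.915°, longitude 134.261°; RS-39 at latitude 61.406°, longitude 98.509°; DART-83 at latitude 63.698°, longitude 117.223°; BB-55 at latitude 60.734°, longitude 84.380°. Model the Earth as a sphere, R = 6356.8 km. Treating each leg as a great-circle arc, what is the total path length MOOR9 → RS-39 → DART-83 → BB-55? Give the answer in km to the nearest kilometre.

4532 km

MOOR9→RS-39: c = 0.288793 rad, d = 1835.80 km
RS-39→DART-83: c = 0.155150 rad, d = 986.26 km
DART-83→BB-55: c = 0.268996 rad, d = 1709.96 km
Total = 1835.80 + 986.26 + 1709.96 = 4532.01 km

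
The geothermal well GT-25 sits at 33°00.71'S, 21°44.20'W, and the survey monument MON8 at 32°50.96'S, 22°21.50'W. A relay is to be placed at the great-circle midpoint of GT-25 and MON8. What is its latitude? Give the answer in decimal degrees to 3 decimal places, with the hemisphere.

32.931°S

GT-25: φ = -33.01183°, λ = -21.73667°
MON8: φ = -32.84933°, λ = -22.35833°
Bx = cos φ₂ cos Δλ = 0.840050,  By = cos φ₂ sin Δλ = -0.009115
φₘ = atan2(sin φ₁ + sin φ₂, √((cos φ₁ + Bx)² + By²)) = -32.93097°
λₘ = λ₁ + atan2(By, cos φ₁ + Bx) = -22.04779°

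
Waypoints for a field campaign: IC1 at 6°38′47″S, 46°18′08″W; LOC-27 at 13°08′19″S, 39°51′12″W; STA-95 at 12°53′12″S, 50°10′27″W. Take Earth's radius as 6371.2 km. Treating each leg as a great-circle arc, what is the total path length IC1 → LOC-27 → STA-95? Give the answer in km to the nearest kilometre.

IC1: φ = -6.64639°, λ = -46.30222°
LOC-27: φ = -13.13861°, λ = -39.85333°
STA-95: φ = -12.88667°, λ = -50.17417°
IC1→LOC-27: c = 0.158490 rad, d = 1009.77 km
LOC-27→STA-95: c = 0.175550 rad, d = 1118.46 km
Total = 1009.77 + 1118.46 = 2128.23 km

2128 km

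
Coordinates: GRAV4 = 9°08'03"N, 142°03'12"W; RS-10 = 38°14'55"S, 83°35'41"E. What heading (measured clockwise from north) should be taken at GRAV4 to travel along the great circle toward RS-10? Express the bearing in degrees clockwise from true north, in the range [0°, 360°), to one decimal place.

227.0°

GRAV4: φ = +9.13417°, λ = -142.05333°
RS-10: φ = -38.24861°, λ = +83.59472°
Δλ = -134.3519°
y = sin Δλ · cos φ₂ = -0.561559
x = cos φ₁ sin φ₂ − sin φ₁ cos φ₂ cos Δλ = -0.524073
θ = atan2(y, x) = -133.0224° → 226.9776° (mod 360°)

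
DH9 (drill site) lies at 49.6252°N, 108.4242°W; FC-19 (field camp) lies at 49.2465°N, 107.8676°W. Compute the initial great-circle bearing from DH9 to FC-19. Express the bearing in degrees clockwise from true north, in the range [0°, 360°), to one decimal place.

136.1°

Δλ = 0.5566°
y = sin Δλ · cos φ₂ = 0.006342
x = cos φ₁ sin φ₂ − sin φ₁ cos φ₂ cos Δλ = -0.006586
θ = atan2(y, x) = 136.0833° → 136.0833° (mod 360°)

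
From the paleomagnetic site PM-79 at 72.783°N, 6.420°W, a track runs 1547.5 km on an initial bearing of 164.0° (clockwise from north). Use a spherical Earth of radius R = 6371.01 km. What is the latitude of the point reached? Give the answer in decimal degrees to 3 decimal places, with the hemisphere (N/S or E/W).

δ = d/R = 1547.5/6371.01 = 0.242897 rad
φ₂ = arcsin(sin φ₁ cos δ + cos φ₁ sin δ cos θ)
   = arcsin(0.95519·0.97065 + 0.29599·0.24052·-0.96126) = 59.17299°
λ₂ = λ₁ + atan2(sin θ sin δ cos φ₁, cos δ − sin φ₁ sin φ₂) = 1.01316°

59.173°N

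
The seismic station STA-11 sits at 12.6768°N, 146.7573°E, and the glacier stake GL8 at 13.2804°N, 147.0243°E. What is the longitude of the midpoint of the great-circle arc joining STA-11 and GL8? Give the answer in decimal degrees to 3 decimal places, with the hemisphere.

146.891°E

Bx = cos φ₂ cos Δλ = 0.973247,  By = cos φ₂ sin Δλ = 0.004535
φₘ = atan2(sin φ₁ + sin φ₂, √((cos φ₁ + Bx)² + By²)) = 12.97863°
λₘ = λ₁ + atan2(By, cos φ₁ + Bx) = 146.89064°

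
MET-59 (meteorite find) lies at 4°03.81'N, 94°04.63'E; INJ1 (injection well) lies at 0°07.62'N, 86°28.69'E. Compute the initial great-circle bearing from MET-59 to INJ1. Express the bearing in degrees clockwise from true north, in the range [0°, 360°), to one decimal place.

MET-59: φ = +4.06350°, λ = +94.07717°
INJ1: φ = +0.12700°, λ = +86.47817°
Δλ = -7.5990°
y = sin Δλ · cos φ₂ = -0.132239
x = cos φ₁ sin φ₂ − sin φ₁ cos φ₂ cos Δλ = -0.068029
θ = atan2(y, x) = -117.2230° → 242.7770° (mod 360°)

242.8°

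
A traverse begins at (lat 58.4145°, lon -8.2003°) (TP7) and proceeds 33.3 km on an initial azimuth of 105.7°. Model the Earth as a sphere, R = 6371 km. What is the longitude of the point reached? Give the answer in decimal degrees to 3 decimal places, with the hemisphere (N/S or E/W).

δ = d/R = 33.3/6371 = 0.005227 rad
φ₂ = arcsin(sin φ₁ cos δ + cos φ₁ sin δ cos θ)
   = arcsin(0.85186·0.99999 + 0.52377·0.00523·-0.27060) = 58.33229°
λ₂ = λ₁ + atan2(sin θ sin δ cos φ₁, cos δ − sin φ₁ sin φ₂) = -7.65114°

7.651°W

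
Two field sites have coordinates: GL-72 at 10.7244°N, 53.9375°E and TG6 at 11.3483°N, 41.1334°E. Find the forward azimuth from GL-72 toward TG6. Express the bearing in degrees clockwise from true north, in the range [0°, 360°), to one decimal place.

Δλ = -12.8041°
y = sin Δλ · cos φ₂ = -0.217285
x = cos φ₁ sin φ₂ − sin φ₁ cos φ₂ cos Δλ = 0.015426
θ = atan2(y, x) = -85.9392° → 274.0608° (mod 360°)

274.1°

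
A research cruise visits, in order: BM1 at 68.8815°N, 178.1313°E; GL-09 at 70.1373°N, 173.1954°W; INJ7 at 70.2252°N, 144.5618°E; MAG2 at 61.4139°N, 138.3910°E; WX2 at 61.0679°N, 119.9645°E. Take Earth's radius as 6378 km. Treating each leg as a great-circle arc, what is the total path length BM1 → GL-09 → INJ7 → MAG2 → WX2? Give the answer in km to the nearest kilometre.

BM1→GL-09: c = 0.057281 rad, d = 365.34 km
GL-09→INJ7: c = 0.244963 rad, d = 1562.38 km
INJ7→MAG2: c = 0.159793 rad, d = 1019.16 km
MAG2→WX2: c = 0.154335 rad, d = 984.35 km
Total = 365.34 + 1562.38 + 1019.16 + 984.35 = 3931.22 km

3931 km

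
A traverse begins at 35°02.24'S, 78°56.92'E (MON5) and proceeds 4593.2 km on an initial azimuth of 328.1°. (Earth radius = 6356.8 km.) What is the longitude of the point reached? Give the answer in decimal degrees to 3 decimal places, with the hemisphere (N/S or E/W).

MON5: φ = -35.03733°, λ = +78.94867°
δ = d/R = 4593.2/6356.8 = 0.722565 rad
φ₂ = arcsin(sin φ₁ cos δ + cos φ₁ sin δ cos θ)
   = arcsin(-0.57411·0.75011 + 0.81878·0.66131·0.84897) = 1.66428°
λ₂ = λ₁ + atan2(sin θ sin δ cos φ₁, cos δ − sin φ₁ sin φ₂) = 58.48524°

58.485°E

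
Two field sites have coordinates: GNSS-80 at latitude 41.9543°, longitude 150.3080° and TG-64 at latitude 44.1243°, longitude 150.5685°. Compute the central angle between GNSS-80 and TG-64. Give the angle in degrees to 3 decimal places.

2.178°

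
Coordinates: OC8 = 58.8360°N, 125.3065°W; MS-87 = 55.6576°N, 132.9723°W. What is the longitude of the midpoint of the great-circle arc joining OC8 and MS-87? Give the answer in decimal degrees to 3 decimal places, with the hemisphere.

Bx = cos φ₂ cos Δλ = 0.559096,  By = cos φ₂ sin Δλ = -0.075253
φₘ = atan2(sin φ₁ + sin φ₂, √((cos φ₁ + Bx)² + By²)) = 57.30504°
λₘ = λ₁ + atan2(By, cos φ₁ + Bx) = -129.30495°

129.305°W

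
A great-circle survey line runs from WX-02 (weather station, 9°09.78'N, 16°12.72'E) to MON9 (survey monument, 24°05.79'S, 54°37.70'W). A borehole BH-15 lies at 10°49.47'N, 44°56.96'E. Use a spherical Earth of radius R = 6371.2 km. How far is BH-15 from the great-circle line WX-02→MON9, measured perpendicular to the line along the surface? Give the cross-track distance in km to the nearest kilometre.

1127 km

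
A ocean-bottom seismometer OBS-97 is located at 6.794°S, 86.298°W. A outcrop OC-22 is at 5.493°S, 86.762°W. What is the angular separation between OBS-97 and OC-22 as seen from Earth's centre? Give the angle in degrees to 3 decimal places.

Δφ = 1.3010°,  Δλ = -0.4640°
a = sin²(Δφ/2) + cos φ₁ cos φ₂ sin²(Δλ/2) = 0.000145
c = 2·arcsin(√a) = 0.024092 rad = 1.3804°

1.380°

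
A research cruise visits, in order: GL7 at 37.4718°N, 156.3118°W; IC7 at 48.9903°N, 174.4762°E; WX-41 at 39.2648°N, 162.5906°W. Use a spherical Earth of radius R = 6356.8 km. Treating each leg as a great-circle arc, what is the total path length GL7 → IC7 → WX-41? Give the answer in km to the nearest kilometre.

4770 km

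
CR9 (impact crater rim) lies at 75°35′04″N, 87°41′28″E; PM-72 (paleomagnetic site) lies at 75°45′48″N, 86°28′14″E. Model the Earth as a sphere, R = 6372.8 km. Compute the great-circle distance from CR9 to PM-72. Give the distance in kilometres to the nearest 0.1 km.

39.0 km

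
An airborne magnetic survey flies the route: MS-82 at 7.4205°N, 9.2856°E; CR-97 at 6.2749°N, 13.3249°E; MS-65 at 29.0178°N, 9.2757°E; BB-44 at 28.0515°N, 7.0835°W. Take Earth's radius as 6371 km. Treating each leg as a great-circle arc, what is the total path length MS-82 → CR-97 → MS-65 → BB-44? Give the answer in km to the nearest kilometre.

MS-82→CR-97: c = 0.072795 rad, d = 463.77 km
CR-97→MS-65: c = 0.402514 rad, d = 2564.42 km
MS-65→BB-44: c = 0.251205 rad, d = 1600.42 km
Total = 463.77 + 2564.42 + 1600.42 = 4628.62 km

4629 km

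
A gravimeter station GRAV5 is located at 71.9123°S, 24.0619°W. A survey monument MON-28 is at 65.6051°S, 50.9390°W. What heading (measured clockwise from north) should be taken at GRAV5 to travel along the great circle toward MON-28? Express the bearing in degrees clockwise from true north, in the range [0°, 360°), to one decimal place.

289.9°

Δλ = -26.8771°
y = sin Δλ · cos φ₂ = -0.186719
x = cos φ₁ sin φ₂ − sin φ₁ cos φ₂ cos Δλ = 0.067449
θ = atan2(y, x) = -70.1387° → 289.8613° (mod 360°)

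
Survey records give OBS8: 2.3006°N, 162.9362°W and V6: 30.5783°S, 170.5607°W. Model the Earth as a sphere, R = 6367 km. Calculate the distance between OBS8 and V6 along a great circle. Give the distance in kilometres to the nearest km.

3742 km

Δφ = -32.8789°,  Δλ = -7.6245°
a = sin²(Δφ/2) + cos φ₁ cos φ₂ sin²(Δλ/2) = 0.083893
c = 2·arcsin(√a) = 0.587707 rad = 33.6731°
d = R·c = 6367 × 0.587707 = 3741.9 km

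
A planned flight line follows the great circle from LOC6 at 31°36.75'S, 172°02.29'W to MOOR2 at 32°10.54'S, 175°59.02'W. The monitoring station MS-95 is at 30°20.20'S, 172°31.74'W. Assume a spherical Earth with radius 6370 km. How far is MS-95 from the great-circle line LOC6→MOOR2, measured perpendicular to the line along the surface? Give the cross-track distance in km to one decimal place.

148.0 km

LOC6: φ = -31.61250°, λ = -172.03817°
MOOR2: φ = -32.17567°, λ = -175.98367°
MS-95: φ = -30.33667°, λ = -172.52900°
δ₁₃ = central angle LOC6→MS-95 = 0.023448 rad  (haversine)
θ₁₃ = bearing LOC6→MS-95 = 341.618°,  θ₁₂ = bearing LOC6→MOOR2 = 259.418°
dₓₜ = R·arcsin(sin δ₁₃ · sin(θ₁₃ − θ₁₂)) = 6370·arcsin(0.02345·sin(82.200°)) = 147.978 km
|dₓₜ| = 147.978 km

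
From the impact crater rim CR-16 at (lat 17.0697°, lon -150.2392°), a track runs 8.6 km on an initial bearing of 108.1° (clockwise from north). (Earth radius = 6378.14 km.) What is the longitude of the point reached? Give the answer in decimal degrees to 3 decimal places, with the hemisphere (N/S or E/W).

150.162°W

δ = d/R = 8.6/6378.14 = 0.001348 rad
φ₂ = arcsin(sin φ₁ cos δ + cos φ₁ sin δ cos θ)
   = arcsin(0.29353·1.00000 + 0.95595·0.00135·-0.31068) = 17.04568°
λ₂ = λ₁ + atan2(sin θ sin δ cos φ₁, cos δ − sin φ₁ sin φ₂) = -150.16239°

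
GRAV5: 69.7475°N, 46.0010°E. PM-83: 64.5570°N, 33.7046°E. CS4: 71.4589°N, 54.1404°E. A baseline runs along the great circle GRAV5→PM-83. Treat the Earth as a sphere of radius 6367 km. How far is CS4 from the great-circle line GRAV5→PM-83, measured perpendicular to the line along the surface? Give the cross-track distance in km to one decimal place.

δ₁₃ = central angle GRAV5→CS4 = 0.055772 rad  (haversine)
θ₁₃ = bearing GRAV5→CS4 = 53.866°,  θ₁₂ = bearing GRAV5→PM-83 = 228.404°
dₓₜ = R·arcsin(sin δ₁₃ · sin(θ₁₃ − θ₁₂)) = 6367·arcsin(0.05574·sin(-174.538°)) = -33.786 km
|dₓₜ| = 33.786 km

33.8 km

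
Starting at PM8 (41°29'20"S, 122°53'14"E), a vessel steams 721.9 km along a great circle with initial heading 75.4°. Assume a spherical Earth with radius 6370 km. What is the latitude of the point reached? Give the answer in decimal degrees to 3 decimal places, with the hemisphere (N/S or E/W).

PM8: φ = -41.48889°, λ = +122.88722°
δ = d/R = 721.9/6370 = 0.113328 rad
φ₂ = arcsin(sin φ₁ cos δ + cos φ₁ sin δ cos θ)
   = arcsin(-0.66247·0.99359 + 0.74908·0.11309·0.25207) = -39.55898°
λ₂ = λ₁ + atan2(sin θ sin δ cos φ₁, cos δ − sin φ₁ sin φ₂) = 131.04754°

39.559°S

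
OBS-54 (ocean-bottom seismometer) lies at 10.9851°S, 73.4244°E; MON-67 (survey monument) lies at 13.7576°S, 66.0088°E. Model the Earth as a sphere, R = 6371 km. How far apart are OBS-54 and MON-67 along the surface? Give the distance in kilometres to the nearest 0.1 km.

862.3 km

Δφ = -2.7725°,  Δλ = -7.4156°
a = sin²(Δφ/2) + cos φ₁ cos φ₂ sin²(Δλ/2) = 0.004573
c = 2·arcsin(√a) = 0.135349 rad = 7.7549°
d = R·c = 6371 × 0.135349 = 862.3 km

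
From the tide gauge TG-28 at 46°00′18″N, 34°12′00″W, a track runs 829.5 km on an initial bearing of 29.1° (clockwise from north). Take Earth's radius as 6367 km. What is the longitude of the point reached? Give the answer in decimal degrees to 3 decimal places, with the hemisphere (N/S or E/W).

TG-28: φ = +46.00500°, λ = -34.20000°
δ = d/R = 829.5/6367 = 0.130281 rad
φ₂ = arcsin(sin φ₁ cos δ + cos φ₁ sin δ cos θ)
   = arcsin(0.71940·0.99153 + 0.69460·0.12991·0.87377) = 52.38692°
λ₂ = λ₁ + atan2(sin θ sin δ cos φ₁, cos δ − sin φ₁ sin φ₂) = -28.25807°

28.258°W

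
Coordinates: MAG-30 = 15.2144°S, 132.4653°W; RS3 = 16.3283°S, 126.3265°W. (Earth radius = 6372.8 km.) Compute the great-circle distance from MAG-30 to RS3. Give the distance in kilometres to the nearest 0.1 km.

Δφ = -1.1139°,  Δλ = 6.1388°
a = sin²(Δφ/2) + cos φ₁ cos φ₂ sin²(Δλ/2) = 0.002750
c = 2·arcsin(√a) = 0.104920 rad = 6.0115°
d = R·c = 6372.8 × 0.104920 = 668.6 km

668.6 km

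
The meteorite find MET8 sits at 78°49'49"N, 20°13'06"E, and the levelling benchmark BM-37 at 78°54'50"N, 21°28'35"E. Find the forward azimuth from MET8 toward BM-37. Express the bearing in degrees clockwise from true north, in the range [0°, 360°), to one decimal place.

MET8: φ = +78.83028°, λ = +20.21833°
BM-37: φ = +78.91389°, λ = +21.47639°
Δλ = 1.2581°
y = sin Δλ · cos φ₂ = 0.004222
x = cos φ₁ sin φ₂ − sin φ₁ cos φ₂ cos Δλ = 0.001505
θ = atan2(y, x) = 70.3821° → 70.3821° (mod 360°)

70.4°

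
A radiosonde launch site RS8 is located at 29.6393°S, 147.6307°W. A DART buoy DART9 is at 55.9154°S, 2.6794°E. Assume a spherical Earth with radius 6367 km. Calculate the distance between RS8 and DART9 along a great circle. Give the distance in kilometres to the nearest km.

10088 km

Δφ = -26.2761°,  Δλ = 150.3101°
a = sin²(Δφ/2) + cos φ₁ cos φ₂ sin²(Δλ/2) = 0.506781
c = 2·arcsin(√a) = 1.584358 rad = 90.7771°
d = R·c = 6367 × 1.584358 = 10087.6 km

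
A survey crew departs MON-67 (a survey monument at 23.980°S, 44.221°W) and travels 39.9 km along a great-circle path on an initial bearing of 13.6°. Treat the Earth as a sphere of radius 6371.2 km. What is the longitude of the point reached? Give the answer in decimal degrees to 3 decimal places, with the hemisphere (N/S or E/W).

δ = d/R = 39.9/6371.2 = 0.006263 rad
φ₂ = arcsin(sin φ₁ cos δ + cos φ₁ sin δ cos θ)
   = arcsin(-0.40642·0.99998 + 0.91369·0.00626·0.97196) = -23.63122°
λ₂ = λ₁ + atan2(sin θ sin δ cos φ₁, cos δ − sin φ₁ sin φ₂) = -44.12890°

44.129°W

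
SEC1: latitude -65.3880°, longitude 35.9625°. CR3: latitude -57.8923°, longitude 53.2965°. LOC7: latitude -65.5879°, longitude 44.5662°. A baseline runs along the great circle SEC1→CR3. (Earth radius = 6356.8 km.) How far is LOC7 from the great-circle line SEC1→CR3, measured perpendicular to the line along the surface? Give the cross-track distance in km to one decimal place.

262.7 km

δ₁₃ = central angle SEC1→LOC7 = 0.062349 rad  (haversine)
θ₁₃ = bearing SEC1→LOC7 = 97.115°,  θ₁₂ = bearing SEC1→CR3 = 55.582°
dₓₜ = R·arcsin(sin δ₁₃ · sin(θ₁₃ − θ₁₂)) = 6356.8·arcsin(0.06231·sin(41.533°)) = 262.699 km
|dₓₜ| = 262.699 km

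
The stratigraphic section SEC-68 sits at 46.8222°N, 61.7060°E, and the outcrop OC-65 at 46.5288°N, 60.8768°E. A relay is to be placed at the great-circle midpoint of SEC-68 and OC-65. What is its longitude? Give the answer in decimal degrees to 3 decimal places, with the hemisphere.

61.290°E

Bx = cos φ₂ cos Δλ = 0.687918,  By = cos φ₂ sin Δλ = -0.009956
φₘ = atan2(sin φ₁ + sin φ₂, √((cos φ₁ + Bx)² + By²)) = 46.67625°
λₘ = λ₁ + atan2(By, cos φ₁ + Bx) = 61.29027°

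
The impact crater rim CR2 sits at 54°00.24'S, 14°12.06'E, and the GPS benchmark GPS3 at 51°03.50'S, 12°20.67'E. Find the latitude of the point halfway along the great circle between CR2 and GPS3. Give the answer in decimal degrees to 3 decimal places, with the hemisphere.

52.535°S

CR2: φ = -54.00400°, λ = +14.20100°
GPS3: φ = -51.05833°, λ = +12.34450°
Bx = cos φ₂ cos Δλ = 0.628199,  By = cos φ₂ sin Δλ = -0.020362
φₘ = atan2(sin φ₁ + sin φ₂, √((cos φ₁ + Bx)² + By²)) = -52.53479°
λₘ = λ₁ + atan2(By, cos φ₁ + Bx) = 13.24161°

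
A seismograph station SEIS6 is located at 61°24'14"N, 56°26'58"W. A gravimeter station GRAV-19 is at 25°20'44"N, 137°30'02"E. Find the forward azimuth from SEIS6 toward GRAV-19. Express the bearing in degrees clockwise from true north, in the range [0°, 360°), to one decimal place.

SEIS6: φ = +61.40389°, λ = -56.44944°
GRAV-19: φ = +25.34556°, λ = +137.50056°
Δλ = -166.0500°
y = sin Δλ · cos φ₂ = -0.217870
x = cos φ₁ sin φ₂ − sin φ₁ cos φ₂ cos Δλ = 0.974988
θ = atan2(y, x) = -12.5963° → 347.4037° (mod 360°)

347.4°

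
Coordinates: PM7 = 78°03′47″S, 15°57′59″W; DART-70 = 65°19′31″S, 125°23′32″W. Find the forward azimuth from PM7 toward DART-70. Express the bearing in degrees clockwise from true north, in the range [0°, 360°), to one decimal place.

PM7: φ = -78.06306°, λ = -15.96639°
DART-70: φ = -65.32528°, λ = -125.39222°
Δλ = -109.4258°
y = sin Δλ · cos φ₂ = -0.393701
x = cos φ₁ sin φ₂ − sin φ₁ cos φ₂ cos Δλ = -0.323791
θ = atan2(y, x) = -129.4348° → 230.5652° (mod 360°)

230.6°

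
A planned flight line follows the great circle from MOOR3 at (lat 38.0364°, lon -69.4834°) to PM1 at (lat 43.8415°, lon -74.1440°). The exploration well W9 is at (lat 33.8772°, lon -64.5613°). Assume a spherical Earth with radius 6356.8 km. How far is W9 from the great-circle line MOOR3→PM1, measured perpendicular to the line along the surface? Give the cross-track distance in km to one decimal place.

170.5 km

δ₁₃ = central angle MOOR3→W9 = 0.100492 rad  (haversine)
θ₁₃ = bearing MOOR3→W9 = 134.760°,  θ₁₂ = bearing MOOR3→PM1 = 330.269°
dₓₜ = R·arcsin(sin δ₁₃ · sin(θ₁₃ − θ₁₂)) = 6356.8·arcsin(0.10032·sin(-195.508°)) = 170.537 km
|dₓₜ| = 170.537 km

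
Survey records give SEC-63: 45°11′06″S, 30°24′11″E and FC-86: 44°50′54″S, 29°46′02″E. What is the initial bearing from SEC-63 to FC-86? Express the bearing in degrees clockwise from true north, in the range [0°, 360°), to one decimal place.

306.6°

SEC-63: φ = -45.18500°, λ = +30.40306°
FC-86: φ = -44.84833°, λ = +29.76722°
Δλ = -0.6358°
y = sin Δλ · cos φ₂ = -0.007868
x = cos φ₁ sin φ₂ − sin φ₁ cos φ₂ cos Δλ = 0.005845
θ = atan2(y, x) = -53.3909° → 306.6091° (mod 360°)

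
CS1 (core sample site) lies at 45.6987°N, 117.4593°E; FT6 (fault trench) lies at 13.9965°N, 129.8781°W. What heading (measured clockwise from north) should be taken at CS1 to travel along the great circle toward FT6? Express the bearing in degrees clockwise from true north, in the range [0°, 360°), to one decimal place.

64.0°

Δλ = 112.6626°
y = sin Δλ · cos φ₂ = 0.895393
x = cos φ₁ sin φ₂ − sin φ₁ cos φ₂ cos Δλ = 0.436491
θ = atan2(y, x) = 64.0115° → 64.0115° (mod 360°)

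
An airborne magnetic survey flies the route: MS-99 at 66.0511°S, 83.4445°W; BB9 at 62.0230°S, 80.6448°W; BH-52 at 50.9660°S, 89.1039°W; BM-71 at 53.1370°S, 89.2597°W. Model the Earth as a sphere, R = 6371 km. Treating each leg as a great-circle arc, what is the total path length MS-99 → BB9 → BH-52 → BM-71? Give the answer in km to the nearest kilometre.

2042 km

MS-99→BB9: c = 0.073468 rad, d = 468.07 km
BB9→BH-52: c = 0.209077 rad, d = 1332.03 km
BH-52→BM-71: c = 0.037928 rad, d = 241.64 km
Total = 468.07 + 1332.03 + 241.64 = 2041.74 km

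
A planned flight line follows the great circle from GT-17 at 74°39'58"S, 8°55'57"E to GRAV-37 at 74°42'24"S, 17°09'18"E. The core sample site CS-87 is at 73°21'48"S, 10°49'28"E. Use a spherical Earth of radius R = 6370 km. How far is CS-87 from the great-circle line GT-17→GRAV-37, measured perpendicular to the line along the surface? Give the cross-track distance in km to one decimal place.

148.6 km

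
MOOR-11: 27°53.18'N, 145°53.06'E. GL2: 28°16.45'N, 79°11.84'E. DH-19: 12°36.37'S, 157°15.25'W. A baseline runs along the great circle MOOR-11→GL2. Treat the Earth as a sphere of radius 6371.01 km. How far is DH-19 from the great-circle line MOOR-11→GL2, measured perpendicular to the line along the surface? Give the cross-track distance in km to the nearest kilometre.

1124 km

MOOR-11: φ = +27.88633°, λ = +145.88433°
GL2: φ = +28.27417°, λ = +79.19733°
DH-19: φ = -12.60617°, λ = -157.25417°
δ₁₃ = central angle MOOR-11→DH-19 = 1.192371 rad  (haversine)
θ₁₃ = bearing MOOR-11→DH-19 = 118.432°,  θ₁₂ = bearing MOOR-11→GL2 = 287.542°
dₓₜ = R·arcsin(sin δ₁₃ · sin(θ₁₃ − θ₁₂)) = 6371.01·arcsin(0.92925·sin(-169.111°)) = -1124.247 km
|dₓₜ| = 1124.247 km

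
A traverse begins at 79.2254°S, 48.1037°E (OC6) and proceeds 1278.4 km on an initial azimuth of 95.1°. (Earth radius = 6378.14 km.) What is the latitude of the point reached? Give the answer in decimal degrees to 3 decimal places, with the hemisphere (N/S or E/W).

δ = d/R = 1278.4/6378.14 = 0.200435 rad
φ₂ = arcsin(sin φ₁ cos δ + cos φ₁ sin δ cos θ)
   = arcsin(-0.98237·0.97998 + 0.18695·0.19910·-0.08889) = -75.01908°
λ₂ = λ₁ + atan2(sin θ sin δ cos φ₁, cos δ − sin φ₁ sin φ₂) = 98.20262°

75.019°S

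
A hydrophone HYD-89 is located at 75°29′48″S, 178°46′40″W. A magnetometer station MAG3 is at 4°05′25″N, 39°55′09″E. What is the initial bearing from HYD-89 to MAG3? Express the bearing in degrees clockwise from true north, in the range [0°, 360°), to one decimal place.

220.3°

HYD-89: φ = -75.49667°, λ = -178.77778°
MAG3: φ = +4.09028°, λ = +39.91917°
Δλ = -141.3031°
y = sin Δλ · cos φ₂ = -0.623609
x = cos φ₁ sin φ₂ − sin φ₁ cos φ₂ cos Δλ = -0.735805
θ = atan2(y, x) = -139.7181° → 220.2819° (mod 360°)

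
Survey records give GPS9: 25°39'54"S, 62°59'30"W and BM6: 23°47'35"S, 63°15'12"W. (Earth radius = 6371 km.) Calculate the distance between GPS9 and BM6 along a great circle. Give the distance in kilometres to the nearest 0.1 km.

GPS9: φ = -25.66500°, λ = -62.99167°
BM6: φ = -23.79306°, λ = -63.25333°
Δφ = 1.8719°,  Δλ = -0.2617°
a = sin²(Δφ/2) + cos φ₁ cos φ₂ sin²(Δλ/2) = 0.000271
c = 2·arcsin(√a) = 0.032934 rad = 1.8870°
d = R·c = 6371 × 0.032934 = 209.8 km

209.8 km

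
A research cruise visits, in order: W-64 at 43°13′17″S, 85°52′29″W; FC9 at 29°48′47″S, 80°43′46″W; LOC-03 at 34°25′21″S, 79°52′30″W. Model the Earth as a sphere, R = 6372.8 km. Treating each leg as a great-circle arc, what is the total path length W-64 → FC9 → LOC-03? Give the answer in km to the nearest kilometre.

W-64: φ = -43.22139°, λ = -85.87472°
FC9: φ = -29.81306°, λ = -80.72944°
LOC-03: φ = -34.42250°, λ = -79.87500°
W-64→FC9: c = 0.244764 rad, d = 1559.83 km
FC9→LOC-03: c = 0.081434 rad, d = 518.96 km
Total = 1559.83 + 518.96 = 2078.80 km

2079 km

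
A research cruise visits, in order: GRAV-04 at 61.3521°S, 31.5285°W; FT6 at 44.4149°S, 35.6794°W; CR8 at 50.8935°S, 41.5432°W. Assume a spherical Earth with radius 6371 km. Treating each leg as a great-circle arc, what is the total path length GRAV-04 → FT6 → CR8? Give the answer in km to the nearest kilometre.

2746 km

GRAV-04→FT6: c = 0.298678 rad, d = 1902.88 km
FT6→CR8: c = 0.132334 rad, d = 843.10 km
Total = 1902.88 + 843.10 = 2745.98 km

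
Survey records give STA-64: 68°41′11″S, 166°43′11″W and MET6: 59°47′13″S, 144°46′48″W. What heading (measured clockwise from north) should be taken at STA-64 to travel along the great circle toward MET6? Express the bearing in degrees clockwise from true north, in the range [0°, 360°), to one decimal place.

STA-64: φ = -68.68639°, λ = -166.71972°
MET6: φ = -59.78694°, λ = -144.78000°
Δλ = 21.9397°
y = sin Δλ · cos φ₂ = 0.188017
x = cos φ₁ sin φ₂ − sin φ₁ cos φ₂ cos Δλ = 0.120749
θ = atan2(y, x) = 57.2905° → 57.2905° (mod 360°)

57.3°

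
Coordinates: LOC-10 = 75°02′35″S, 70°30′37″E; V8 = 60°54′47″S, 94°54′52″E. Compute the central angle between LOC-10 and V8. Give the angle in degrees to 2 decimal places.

16.56°

LOC-10: φ = -75.04306°, λ = +70.51028°
V8: φ = -60.91306°, λ = +94.91444°
Δφ = 14.1300°,  Δλ = 24.4042°
a = sin²(Δφ/2) + cos φ₁ cos φ₂ sin²(Δλ/2) = 0.020733
c = 2·arcsin(√a) = 0.288983 rad = 16.5575°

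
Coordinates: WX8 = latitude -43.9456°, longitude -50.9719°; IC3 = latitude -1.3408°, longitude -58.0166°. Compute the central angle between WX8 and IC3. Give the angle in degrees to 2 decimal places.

43.06°

Δφ = 42.6048°,  Δλ = -7.0447°
a = sin²(Δφ/2) + cos φ₁ cos φ₂ sin²(Δλ/2) = 0.134697
c = 2·arcsin(√a) = 0.751587 rad = 43.0627°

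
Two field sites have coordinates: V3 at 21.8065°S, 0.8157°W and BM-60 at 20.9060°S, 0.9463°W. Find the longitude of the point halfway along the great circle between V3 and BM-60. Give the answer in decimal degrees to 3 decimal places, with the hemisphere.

Bx = cos φ₂ cos Δλ = 0.934165,  By = cos φ₂ sin Δλ = -0.002129
φₘ = atan2(sin φ₁ + sin φ₂, √((cos φ₁ + Bx)² + By²)) = -21.35626°
λₘ = λ₁ + atan2(By, cos φ₁ + Bx) = -0.88120°

0.881°W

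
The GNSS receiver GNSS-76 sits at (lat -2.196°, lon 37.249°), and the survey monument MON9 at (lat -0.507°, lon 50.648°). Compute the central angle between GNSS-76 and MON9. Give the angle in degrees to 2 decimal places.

Δφ = 1.6890°,  Δλ = 13.3990°
a = sin²(Δφ/2) + cos φ₁ cos φ₂ sin²(Δλ/2) = 0.013817
c = 2·arcsin(√a) = 0.235634 rad = 13.5008°

13.50°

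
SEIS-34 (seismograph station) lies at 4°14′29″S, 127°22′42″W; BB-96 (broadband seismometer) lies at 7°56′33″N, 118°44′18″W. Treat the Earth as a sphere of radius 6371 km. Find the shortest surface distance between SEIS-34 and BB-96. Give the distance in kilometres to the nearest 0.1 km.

1659.5 km

SEIS-34: φ = -4.24139°, λ = -127.37833°
BB-96: φ = +7.94250°, λ = -118.73833°
Δφ = 12.1839°,  Δλ = 8.6400°
a = sin²(Δφ/2) + cos φ₁ cos φ₂ sin²(Δλ/2) = 0.016867
c = 2·arcsin(√a) = 0.260479 rad = 14.9244°
d = R·c = 6371 × 0.260479 = 1659.5 km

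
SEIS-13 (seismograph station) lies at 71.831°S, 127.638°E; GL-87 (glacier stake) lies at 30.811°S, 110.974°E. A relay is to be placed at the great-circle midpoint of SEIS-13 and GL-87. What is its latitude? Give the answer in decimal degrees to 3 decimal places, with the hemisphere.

Bx = cos φ₂ cos Δλ = 0.822792,  By = cos φ₂ sin Δλ = -0.246286
φₘ = atan2(sin φ₁ + sin φ₂, √((cos φ₁ + Bx)² + By²)) = -51.55210°
λₘ = λ₁ + atan2(By, cos φ₁ + Bx) = 115.39102°

51.552°S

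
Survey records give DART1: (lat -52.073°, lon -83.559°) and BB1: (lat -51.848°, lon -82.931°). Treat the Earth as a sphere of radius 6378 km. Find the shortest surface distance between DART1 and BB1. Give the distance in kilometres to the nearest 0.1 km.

49.8 km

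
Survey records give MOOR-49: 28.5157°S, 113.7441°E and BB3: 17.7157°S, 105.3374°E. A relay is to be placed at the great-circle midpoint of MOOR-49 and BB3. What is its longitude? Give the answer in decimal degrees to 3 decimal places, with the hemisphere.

109.371°E

Bx = cos φ₂ cos Δλ = 0.942343,  By = cos φ₂ sin Δλ = -0.139266
φₘ = atan2(sin φ₁ + sin φ₂, √((cos φ₁ + Bx)² + By²)) = -23.17138°
λₘ = λ₁ + atan2(By, cos φ₁ + Bx) = 109.37084°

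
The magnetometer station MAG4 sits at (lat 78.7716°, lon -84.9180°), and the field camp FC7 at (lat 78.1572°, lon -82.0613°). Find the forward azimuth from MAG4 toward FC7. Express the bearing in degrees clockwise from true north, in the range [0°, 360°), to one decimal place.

Δλ = 2.8567°
y = sin Δλ · cos φ₂ = 0.010228
x = cos φ₁ sin φ₂ − sin φ₁ cos φ₂ cos Δλ = -0.010473
θ = atan2(y, x) = 135.6775° → 135.6775° (mod 360°)

135.7°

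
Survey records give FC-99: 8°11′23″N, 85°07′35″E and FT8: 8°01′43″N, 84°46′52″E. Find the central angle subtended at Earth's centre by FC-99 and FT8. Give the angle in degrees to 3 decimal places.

0.378°

FC-99: φ = +8.18972°, λ = +85.12639°
FT8: φ = +8.02861°, λ = +84.78111°
Δφ = -0.1611°,  Δλ = -0.3453°
a = sin²(Δφ/2) + cos φ₁ cos φ₂ sin²(Δλ/2) = 0.000011
c = 2·arcsin(√a) = 0.006595 rad = 0.3779°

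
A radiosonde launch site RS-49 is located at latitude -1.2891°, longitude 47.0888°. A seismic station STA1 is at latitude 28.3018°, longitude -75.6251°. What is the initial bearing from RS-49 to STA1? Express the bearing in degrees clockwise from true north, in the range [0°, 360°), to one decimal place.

Δλ = -122.7139°
y = sin Δλ · cos φ₂ = -0.740803
x = cos φ₁ sin φ₂ − sin φ₁ cos φ₂ cos Δλ = 0.463291
θ = atan2(y, x) = -57.9786° → 302.0214° (mod 360°)

302.0°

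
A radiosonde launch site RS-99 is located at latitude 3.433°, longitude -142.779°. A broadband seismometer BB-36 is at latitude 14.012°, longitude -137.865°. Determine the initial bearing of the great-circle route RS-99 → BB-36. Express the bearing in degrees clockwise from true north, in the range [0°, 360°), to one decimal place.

Δλ = 4.9140°
y = sin Δλ · cos φ₂ = 0.083112
x = cos φ₁ sin φ₂ − sin φ₁ cos φ₂ cos Δλ = 0.183805
θ = atan2(y, x) = 24.3312° → 24.3312° (mod 360°)

24.3°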